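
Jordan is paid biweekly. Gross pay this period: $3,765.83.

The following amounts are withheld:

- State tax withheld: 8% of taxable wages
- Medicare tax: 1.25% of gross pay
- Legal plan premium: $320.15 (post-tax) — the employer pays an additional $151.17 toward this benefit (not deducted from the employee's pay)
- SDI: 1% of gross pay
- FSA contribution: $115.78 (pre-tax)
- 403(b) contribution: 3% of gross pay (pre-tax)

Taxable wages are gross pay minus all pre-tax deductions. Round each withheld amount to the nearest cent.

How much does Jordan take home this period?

403(b) contribution: $3,765.83 × 0.03 = $112.97
FSA contribution: $115.78
Pre-tax total = $112.97 + $115.78 = $228.75
Taxable wages = $3,765.83 − $228.75 = $3,537.08
State tax withheld: $3,537.08 × 0.08 = $282.97
SDI: $3,765.83 × 0.01 = $37.66
Medicare tax: $3,765.83 × 0.0125 = $47.07
Legal plan premium: $320.15
(Employer's $151.17 toward legal plan premium is not withheld from the employee.)
Total deductions = $112.97 + $115.78 + $282.97 + $37.66 + $47.07 + $320.15 = $916.60
Net pay = $3,765.83 − $916.60 = $2,849.23

$2,849.23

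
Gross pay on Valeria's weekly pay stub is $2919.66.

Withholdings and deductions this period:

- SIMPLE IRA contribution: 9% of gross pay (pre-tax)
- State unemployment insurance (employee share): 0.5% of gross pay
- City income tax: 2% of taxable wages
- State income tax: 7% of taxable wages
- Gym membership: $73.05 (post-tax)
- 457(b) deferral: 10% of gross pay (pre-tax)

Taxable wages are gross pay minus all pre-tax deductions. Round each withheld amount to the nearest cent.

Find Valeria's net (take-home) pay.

$2064.43

457(b) deferral: $2919.66 × 0.1 = $291.97
SIMPLE IRA contribution: $2919.66 × 0.09 = $262.77
Pre-tax total = $291.97 + $262.77 = $554.74
Taxable wages = $2919.66 − $554.74 = $2364.92
State income tax: $2364.92 × 0.07 = $165.54
City income tax: $2364.92 × 0.02 = $47.30
State unemployment insurance (employee share): $2919.66 × 0.005 = $14.60
Gym membership: $73.05
Total deductions = $291.97 + $262.77 + $165.54 + $47.30 + $14.60 + $73.05 = $855.23
Net pay = $2919.66 − $855.23 = $2064.43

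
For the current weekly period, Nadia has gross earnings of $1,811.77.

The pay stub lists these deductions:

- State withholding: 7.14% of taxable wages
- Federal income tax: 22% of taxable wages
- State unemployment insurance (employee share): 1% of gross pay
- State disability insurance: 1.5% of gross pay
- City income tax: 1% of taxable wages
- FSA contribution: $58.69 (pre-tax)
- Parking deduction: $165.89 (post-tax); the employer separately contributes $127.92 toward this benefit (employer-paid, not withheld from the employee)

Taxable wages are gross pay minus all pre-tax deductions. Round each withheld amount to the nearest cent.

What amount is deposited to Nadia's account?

FSA contribution: $58.69
Taxable wages = $1,811.77 − $58.69 = $1,753.08
City income tax: $1,753.08 × 0.01 = $17.53
State withholding: $1,753.08 × 0.0714 = $125.17
Federal income tax: $1,753.08 × 0.22 = $385.68
State unemployment insurance (employee share): $1,811.77 × 0.01 = $18.12
State disability insurance: $1,811.77 × 0.015 = $27.18
Parking deduction: $165.89
(Employer's $127.92 toward parking deduction is not withheld from the employee.)
Total deductions = $58.69 + $17.53 + $125.17 + $385.68 + $18.12 + $27.18 + $165.89 = $798.26
Net pay = $1,811.77 − $798.26 = $1,013.51

$1,013.51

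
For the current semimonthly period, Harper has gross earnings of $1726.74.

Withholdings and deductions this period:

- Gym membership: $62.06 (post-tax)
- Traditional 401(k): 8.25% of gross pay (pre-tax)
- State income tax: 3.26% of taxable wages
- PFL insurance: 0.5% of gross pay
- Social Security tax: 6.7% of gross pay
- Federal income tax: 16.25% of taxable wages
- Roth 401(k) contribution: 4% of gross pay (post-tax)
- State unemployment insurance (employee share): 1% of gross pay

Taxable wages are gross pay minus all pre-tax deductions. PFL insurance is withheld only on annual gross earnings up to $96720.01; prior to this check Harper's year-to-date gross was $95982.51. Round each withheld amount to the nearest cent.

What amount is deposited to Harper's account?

$1007.40

Traditional 401(k): $1726.74 × 0.0825 = $142.46
Taxable wages = $1726.74 − $142.46 = $1584.28
Federal income tax: $1584.28 × 0.1625 = $257.45
State income tax: $1584.28 × 0.0326 = $51.65
PFL insurance: only $96720.01 − $95982.51 = $737.50 of this check is subject → $737.50 × 0.005 = $3.69
State unemployment insurance (employee share): $1726.74 × 0.01 = $17.27
Social Security tax: $1726.74 × 0.067 = $115.69
Roth 401(k) contribution: $1726.74 × 0.04 = $69.07
Gym membership: $62.06
Total deductions = $142.46 + $257.45 + $51.65 + $3.69 + $17.27 + $115.69 + $69.07 + $62.06 = $719.34
Net pay = $1726.74 − $719.34 = $1007.40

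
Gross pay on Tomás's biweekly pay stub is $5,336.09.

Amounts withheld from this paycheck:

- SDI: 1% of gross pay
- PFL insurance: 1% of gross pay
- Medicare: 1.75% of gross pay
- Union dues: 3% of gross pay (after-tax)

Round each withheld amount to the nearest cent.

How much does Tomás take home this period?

Medicare: $5,336.09 × 0.0175 = $93.38
SDI: $5,336.09 × 0.01 = $53.36
PFL insurance: $5,336.09 × 0.01 = $53.36
Union dues: $5,336.09 × 0.03 = $160.08
Total deductions = $93.38 + $53.36 + $53.36 + $160.08 = $360.18
Net pay = $5,336.09 − $360.18 = $4,975.91

$4,975.91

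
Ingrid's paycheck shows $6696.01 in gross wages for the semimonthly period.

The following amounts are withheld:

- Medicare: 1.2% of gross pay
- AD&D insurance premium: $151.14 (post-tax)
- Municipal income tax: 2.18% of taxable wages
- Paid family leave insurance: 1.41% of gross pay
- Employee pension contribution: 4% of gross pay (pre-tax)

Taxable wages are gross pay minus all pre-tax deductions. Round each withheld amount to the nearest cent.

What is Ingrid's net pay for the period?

$5962.14

Employee pension contribution: $6696.01 × 0.04 = $267.84
Taxable wages = $6696.01 − $267.84 = $6428.17
Municipal income tax: $6428.17 × 0.0218 = $140.13
Medicare: $6696.01 × 0.012 = $80.35
Paid family leave insurance: $6696.01 × 0.0141 = $94.41
AD&D insurance premium: $151.14
Total deductions = $267.84 + $140.13 + $80.35 + $94.41 + $151.14 = $733.87
Net pay = $6696.01 − $733.87 = $5962.14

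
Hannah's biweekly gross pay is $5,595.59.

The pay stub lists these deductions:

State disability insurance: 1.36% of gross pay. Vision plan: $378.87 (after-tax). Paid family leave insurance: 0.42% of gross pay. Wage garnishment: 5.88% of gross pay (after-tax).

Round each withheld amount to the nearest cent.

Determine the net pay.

$4,788.10

State disability insurance: $5,595.59 × 0.0136 = $76.10
Paid family leave insurance: $5,595.59 × 0.0042 = $23.50
Wage garnishment: $5,595.59 × 0.0588 = $329.02
Vision plan: $378.87
Total deductions = $76.10 + $23.50 + $329.02 + $378.87 = $807.49
Net pay = $5,595.59 − $807.49 = $4,788.10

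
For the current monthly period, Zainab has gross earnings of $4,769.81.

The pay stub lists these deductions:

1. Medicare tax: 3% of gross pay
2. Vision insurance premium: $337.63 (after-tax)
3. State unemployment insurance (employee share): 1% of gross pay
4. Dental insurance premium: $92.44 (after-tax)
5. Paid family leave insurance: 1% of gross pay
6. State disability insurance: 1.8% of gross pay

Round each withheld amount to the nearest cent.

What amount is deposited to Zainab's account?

$4,015.39

State disability insurance: $4,769.81 × 0.018 = $85.86
Paid family leave insurance: $4,769.81 × 0.01 = $47.70
Medicare tax: $4,769.81 × 0.03 = $143.09
State unemployment insurance (employee share): $4,769.81 × 0.01 = $47.70
Dental insurance premium: $92.44
Vision insurance premium: $337.63
Total deductions = $85.86 + $47.70 + $143.09 + $47.70 + $92.44 + $337.63 = $754.42
Net pay = $4,769.81 − $754.42 = $4,015.39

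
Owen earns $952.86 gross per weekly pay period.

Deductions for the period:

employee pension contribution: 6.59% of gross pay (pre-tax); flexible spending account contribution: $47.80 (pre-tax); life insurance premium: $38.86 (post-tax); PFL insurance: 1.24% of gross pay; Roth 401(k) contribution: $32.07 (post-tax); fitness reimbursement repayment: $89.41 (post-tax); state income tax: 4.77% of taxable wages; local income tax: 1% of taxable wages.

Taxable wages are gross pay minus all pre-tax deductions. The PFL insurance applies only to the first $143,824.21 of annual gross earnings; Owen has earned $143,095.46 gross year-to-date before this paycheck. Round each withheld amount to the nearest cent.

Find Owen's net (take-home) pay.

$624.29

Flexible spending account contribution: $47.80
Employee pension contribution: $952.86 × 0.0659 = $62.79
Pre-tax total = $47.80 + $62.79 = $110.59
Taxable wages = $952.86 − $110.59 = $842.27
State income tax: $842.27 × 0.0477 = $40.18
Local income tax: $842.27 × 0.01 = $8.42
PFL insurance: only $143,824.21 − $143,095.46 = $728.75 of this check is subject → $728.75 × 0.0124 = $9.04
Fitness reimbursement repayment: $89.41
Life insurance premium: $38.86
Roth 401(k) contribution: $32.07
Total deductions = $47.80 + $62.79 + $40.18 + $8.42 + $9.04 + $89.41 + $38.86 + $32.07 = $328.57
Net pay = $952.86 − $328.57 = $624.29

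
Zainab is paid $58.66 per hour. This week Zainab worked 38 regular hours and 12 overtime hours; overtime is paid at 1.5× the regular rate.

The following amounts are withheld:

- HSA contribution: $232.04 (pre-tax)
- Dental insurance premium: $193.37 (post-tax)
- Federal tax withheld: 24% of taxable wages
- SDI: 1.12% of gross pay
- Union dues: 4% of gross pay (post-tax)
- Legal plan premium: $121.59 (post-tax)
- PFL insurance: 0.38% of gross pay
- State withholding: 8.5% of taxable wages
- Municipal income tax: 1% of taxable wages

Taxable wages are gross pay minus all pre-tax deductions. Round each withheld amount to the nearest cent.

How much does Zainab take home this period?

$1,534.56

Regular pay: 38 × $58.66 = $2,229.08
Overtime pay: 12 × $58.66 × 1.5 = $1,055.88
Gross pay = $2,229.08 + $1,055.88 = $3,284.96
HSA contribution: $232.04
Taxable wages = $3,284.96 − $232.04 = $3,052.92
State withholding: $3,052.92 × 0.085 = $259.50
Federal tax withheld: $3,052.92 × 0.24 = $732.70
Municipal income tax: $3,052.92 × 0.01 = $30.53
PFL insurance: $3,284.96 × 0.0038 = $12.48
SDI: $3,284.96 × 0.0112 = $36.79
Union dues: $3,284.96 × 0.04 = $131.40
Legal plan premium: $121.59
Dental insurance premium: $193.37
Total deductions = $232.04 + $259.50 + $732.70 + $30.53 + $12.48 + $36.79 + $131.40 + $121.59 + $193.37 = $1,750.40
Net pay = $3,284.96 − $1,750.40 = $1,534.56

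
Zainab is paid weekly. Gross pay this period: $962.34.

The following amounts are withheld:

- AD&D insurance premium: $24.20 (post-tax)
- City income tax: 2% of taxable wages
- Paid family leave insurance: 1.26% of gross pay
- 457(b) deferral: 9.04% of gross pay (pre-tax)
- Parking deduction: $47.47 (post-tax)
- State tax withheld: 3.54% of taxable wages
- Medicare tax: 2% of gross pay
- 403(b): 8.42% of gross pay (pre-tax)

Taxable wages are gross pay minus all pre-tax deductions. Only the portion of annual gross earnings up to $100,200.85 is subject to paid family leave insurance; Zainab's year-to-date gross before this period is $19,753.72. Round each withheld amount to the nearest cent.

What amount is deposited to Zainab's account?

$647.25

457(b) deferral: $962.34 × 0.0904 = $87.00
403(b): $962.34 × 0.0842 = $81.03
Pre-tax total = $87.00 + $81.03 = $168.03
Taxable wages = $962.34 − $168.03 = $794.31
State tax withheld: $794.31 × 0.0354 = $28.12
City income tax: $794.31 × 0.02 = $15.89
Paid family leave insurance: cap not yet reached, full $962.34 is subject → $962.34 × 0.0126 = $12.13
Medicare tax: $962.34 × 0.02 = $19.25
Parking deduction: $47.47
AD&D insurance premium: $24.20
Total deductions = $87.00 + $81.03 + $28.12 + $15.89 + $12.13 + $19.25 + $47.47 + $24.20 = $315.09
Net pay = $962.34 − $315.09 = $647.25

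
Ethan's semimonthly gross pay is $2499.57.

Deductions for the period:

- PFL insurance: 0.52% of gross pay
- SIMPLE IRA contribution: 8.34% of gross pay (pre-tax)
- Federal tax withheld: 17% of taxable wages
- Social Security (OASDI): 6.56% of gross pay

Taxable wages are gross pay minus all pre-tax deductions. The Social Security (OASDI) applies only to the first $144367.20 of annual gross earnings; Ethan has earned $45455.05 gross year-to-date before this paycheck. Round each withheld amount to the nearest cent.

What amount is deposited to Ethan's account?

$1724.65

SIMPLE IRA contribution: $2499.57 × 0.0834 = $208.46
Taxable wages = $2499.57 − $208.46 = $2291.11
Federal tax withheld: $2291.11 × 0.17 = $389.49
Social Security (OASDI): cap not yet reached, full $2499.57 is subject → $2499.57 × 0.0656 = $163.97
PFL insurance: $2499.57 × 0.0052 = $13.00
Total deductions = $208.46 + $389.49 + $163.97 + $13.00 = $774.92
Net pay = $2499.57 − $774.92 = $1724.65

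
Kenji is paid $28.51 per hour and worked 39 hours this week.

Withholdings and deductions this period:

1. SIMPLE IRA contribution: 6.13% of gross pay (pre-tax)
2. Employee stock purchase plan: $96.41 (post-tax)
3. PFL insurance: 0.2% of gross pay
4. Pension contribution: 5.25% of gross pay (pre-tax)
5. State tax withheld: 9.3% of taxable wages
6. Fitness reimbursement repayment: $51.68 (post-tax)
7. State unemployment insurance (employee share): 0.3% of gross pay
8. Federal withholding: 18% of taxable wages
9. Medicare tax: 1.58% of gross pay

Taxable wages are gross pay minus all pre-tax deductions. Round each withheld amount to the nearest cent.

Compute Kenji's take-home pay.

Gross pay: 39 × $28.51 = $1111.89
SIMPLE IRA contribution: $1111.89 × 0.0613 = $68.16
Pension contribution: $1111.89 × 0.0525 = $58.37
Pre-tax total = $68.16 + $58.37 = $126.53
Taxable wages = $1111.89 − $126.53 = $985.36
Federal withholding: $985.36 × 0.18 = $177.36
State tax withheld: $985.36 × 0.093 = $91.64
Medicare tax: $1111.89 × 0.0158 = $17.57
PFL insurance: $1111.89 × 0.002 = $2.22
State unemployment insurance (employee share): $1111.89 × 0.003 = $3.34
Fitness reimbursement repayment: $51.68
Employee stock purchase plan: $96.41
Total deductions = $68.16 + $58.37 + $177.36 + $91.64 + $17.57 + $2.22 + $3.34 + $51.68 + $96.41 = $566.75
Net pay = $1111.89 − $566.75 = $545.14

$545.14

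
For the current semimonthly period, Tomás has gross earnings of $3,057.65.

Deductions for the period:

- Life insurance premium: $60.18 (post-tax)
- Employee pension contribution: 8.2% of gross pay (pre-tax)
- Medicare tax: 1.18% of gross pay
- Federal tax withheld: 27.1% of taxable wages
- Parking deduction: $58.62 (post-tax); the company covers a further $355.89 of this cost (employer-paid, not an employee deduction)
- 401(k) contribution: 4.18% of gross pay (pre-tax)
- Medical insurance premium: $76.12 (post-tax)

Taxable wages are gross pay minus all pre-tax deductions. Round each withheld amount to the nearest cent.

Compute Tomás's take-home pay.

$1,722.07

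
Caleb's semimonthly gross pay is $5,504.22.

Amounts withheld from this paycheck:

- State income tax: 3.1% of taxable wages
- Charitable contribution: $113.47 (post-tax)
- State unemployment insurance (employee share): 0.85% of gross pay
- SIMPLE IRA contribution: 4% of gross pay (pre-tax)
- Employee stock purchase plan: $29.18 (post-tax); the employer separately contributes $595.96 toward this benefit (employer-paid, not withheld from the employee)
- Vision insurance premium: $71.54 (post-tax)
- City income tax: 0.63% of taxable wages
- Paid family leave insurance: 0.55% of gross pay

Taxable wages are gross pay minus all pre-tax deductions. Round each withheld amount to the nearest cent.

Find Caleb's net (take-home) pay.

$4,795.70

SIMPLE IRA contribution: $5,504.22 × 0.04 = $220.17
Taxable wages = $5,504.22 − $220.17 = $5,284.05
City income tax: $5,284.05 × 0.0063 = $33.29
State income tax: $5,284.05 × 0.031 = $163.81
State unemployment insurance (employee share): $5,504.22 × 0.0085 = $46.79
Paid family leave insurance: $5,504.22 × 0.0055 = $30.27
Employee stock purchase plan: $29.18
Vision insurance premium: $71.54
Charitable contribution: $113.47
(Employer's $595.96 toward employee stock purchase plan is not withheld from the employee.)
Total deductions = $220.17 + $33.29 + $163.81 + $46.79 + $30.27 + $29.18 + $71.54 + $113.47 = $708.52
Net pay = $5,504.22 − $708.52 = $4,795.70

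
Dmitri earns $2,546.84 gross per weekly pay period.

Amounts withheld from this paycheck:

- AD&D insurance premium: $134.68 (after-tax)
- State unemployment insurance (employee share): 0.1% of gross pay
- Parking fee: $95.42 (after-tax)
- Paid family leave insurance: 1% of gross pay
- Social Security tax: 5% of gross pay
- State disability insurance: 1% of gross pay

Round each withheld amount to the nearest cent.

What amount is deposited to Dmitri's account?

$2,135.91

Paid family leave insurance: $2,546.84 × 0.01 = $25.47
Social Security tax: $2,546.84 × 0.05 = $127.34
State unemployment insurance (employee share): $2,546.84 × 0.001 = $2.55
State disability insurance: $2,546.84 × 0.01 = $25.47
Parking fee: $95.42
AD&D insurance premium: $134.68
Total deductions = $25.47 + $127.34 + $2.55 + $25.47 + $95.42 + $134.68 = $410.93
Net pay = $2,546.84 − $410.93 = $2,135.91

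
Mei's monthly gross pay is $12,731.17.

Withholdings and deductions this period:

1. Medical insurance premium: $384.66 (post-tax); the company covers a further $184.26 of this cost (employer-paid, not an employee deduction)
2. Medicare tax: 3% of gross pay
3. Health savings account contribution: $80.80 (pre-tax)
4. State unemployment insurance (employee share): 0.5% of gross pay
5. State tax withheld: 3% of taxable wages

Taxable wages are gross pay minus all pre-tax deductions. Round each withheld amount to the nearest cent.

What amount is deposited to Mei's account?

Health savings account contribution: $80.80
Taxable wages = $12,731.17 − $80.80 = $12,650.37
State tax withheld: $12,650.37 × 0.03 = $379.51
State unemployment insurance (employee share): $12,731.17 × 0.005 = $63.66
Medicare tax: $12,731.17 × 0.03 = $381.94
Medical insurance premium: $384.66
(Employer's $184.26 toward medical insurance premium is not withheld from the employee.)
Total deductions = $80.80 + $379.51 + $63.66 + $381.94 + $384.66 = $1,290.57
Net pay = $12,731.17 − $1,290.57 = $11,440.60

$11,440.60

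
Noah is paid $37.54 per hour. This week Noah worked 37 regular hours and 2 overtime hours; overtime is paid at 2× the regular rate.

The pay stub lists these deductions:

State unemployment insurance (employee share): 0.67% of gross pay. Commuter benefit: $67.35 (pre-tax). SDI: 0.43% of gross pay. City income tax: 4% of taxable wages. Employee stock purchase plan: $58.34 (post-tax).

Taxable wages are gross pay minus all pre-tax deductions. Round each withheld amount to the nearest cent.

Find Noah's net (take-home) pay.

$1,337.65

Regular pay: 37 × $37.54 = $1,388.98
Overtime pay: 2 × $37.54 × 2 = $150.16
Gross pay = $1,388.98 + $150.16 = $1,539.14
Commuter benefit: $67.35
Taxable wages = $1,539.14 − $67.35 = $1,471.79
City income tax: $1,471.79 × 0.04 = $58.87
State unemployment insurance (employee share): $1,539.14 × 0.0067 = $10.31
SDI: $1,539.14 × 0.0043 = $6.62
Employee stock purchase plan: $58.34
Total deductions = $67.35 + $58.87 + $10.31 + $6.62 + $58.34 = $201.49
Net pay = $1,539.14 − $201.49 = $1,337.65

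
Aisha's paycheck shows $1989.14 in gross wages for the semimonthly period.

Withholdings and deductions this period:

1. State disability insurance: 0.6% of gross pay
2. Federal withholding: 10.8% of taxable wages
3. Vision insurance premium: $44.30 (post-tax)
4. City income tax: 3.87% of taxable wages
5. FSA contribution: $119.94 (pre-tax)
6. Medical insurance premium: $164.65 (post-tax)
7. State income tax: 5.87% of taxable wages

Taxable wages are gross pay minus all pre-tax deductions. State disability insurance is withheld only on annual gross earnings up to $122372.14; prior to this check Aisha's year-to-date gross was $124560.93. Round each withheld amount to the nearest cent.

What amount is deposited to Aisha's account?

FSA contribution: $119.94
Taxable wages = $1989.14 − $119.94 = $1869.20
Federal withholding: $1869.20 × 0.108 = $201.87
City income tax: $1869.20 × 0.0387 = $72.34
State income tax: $1869.20 × 0.0587 = $109.72
State disability insurance: annual cap $122372.14 already reached (YTD $124560.93), so $0.00
Medical insurance premium: $164.65
Vision insurance premium: $44.30
Total deductions = $119.94 + $201.87 + $72.34 + $109.72 + $0.00 + $164.65 + $44.30 = $712.82
Net pay = $1989.14 − $712.82 = $1276.32

$1276.32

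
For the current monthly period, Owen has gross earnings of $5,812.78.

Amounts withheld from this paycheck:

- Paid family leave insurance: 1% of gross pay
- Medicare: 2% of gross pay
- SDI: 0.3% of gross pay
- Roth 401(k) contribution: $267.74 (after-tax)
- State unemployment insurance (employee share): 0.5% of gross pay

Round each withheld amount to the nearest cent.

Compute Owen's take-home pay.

$5,324.15

State unemployment insurance (employee share): $5,812.78 × 0.005 = $29.06
SDI: $5,812.78 × 0.003 = $17.44
Medicare: $5,812.78 × 0.02 = $116.26
Paid family leave insurance: $5,812.78 × 0.01 = $58.13
Roth 401(k) contribution: $267.74
Total deductions = $29.06 + $17.44 + $116.26 + $58.13 + $267.74 = $488.63
Net pay = $5,812.78 − $488.63 = $5,324.15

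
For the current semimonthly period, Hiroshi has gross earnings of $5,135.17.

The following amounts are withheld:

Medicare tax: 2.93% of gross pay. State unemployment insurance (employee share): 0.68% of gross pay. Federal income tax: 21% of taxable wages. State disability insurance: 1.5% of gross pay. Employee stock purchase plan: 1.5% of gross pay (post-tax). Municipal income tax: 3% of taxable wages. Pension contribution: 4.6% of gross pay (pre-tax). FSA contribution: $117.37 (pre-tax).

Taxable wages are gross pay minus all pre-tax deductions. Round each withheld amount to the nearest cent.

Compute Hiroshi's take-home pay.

$3,294.56

Pension contribution: $5,135.17 × 0.046 = $236.22
FSA contribution: $117.37
Pre-tax total = $236.22 + $117.37 = $353.59
Taxable wages = $5,135.17 − $353.59 = $4,781.58
Municipal income tax: $4,781.58 × 0.03 = $143.45
Federal income tax: $4,781.58 × 0.21 = $1,004.13
State disability insurance: $5,135.17 × 0.015 = $77.03
State unemployment insurance (employee share): $5,135.17 × 0.0068 = $34.92
Medicare tax: $5,135.17 × 0.0293 = $150.46
Employee stock purchase plan: $5,135.17 × 0.015 = $77.03
Total deductions = $236.22 + $117.37 + $143.45 + $1,004.13 + $77.03 + $34.92 + $150.46 + $77.03 = $1,840.61
Net pay = $5,135.17 − $1,840.61 = $3,294.56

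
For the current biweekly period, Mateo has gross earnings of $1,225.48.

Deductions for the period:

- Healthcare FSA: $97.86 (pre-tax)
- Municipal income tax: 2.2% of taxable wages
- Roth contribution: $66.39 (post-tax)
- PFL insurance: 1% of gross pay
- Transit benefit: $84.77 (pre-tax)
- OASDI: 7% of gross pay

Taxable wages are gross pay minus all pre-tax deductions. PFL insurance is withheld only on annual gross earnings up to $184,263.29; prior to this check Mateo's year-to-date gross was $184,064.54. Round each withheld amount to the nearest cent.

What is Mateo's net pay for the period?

$865.75

Healthcare FSA: $97.86
Transit benefit: $84.77
Pre-tax total = $97.86 + $84.77 = $182.63
Taxable wages = $1,225.48 − $182.63 = $1,042.85
Municipal income tax: $1,042.85 × 0.022 = $22.94
PFL insurance: only $184,263.29 − $184,064.54 = $198.75 of this check is subject → $198.75 × 0.01 = $1.99
OASDI: $1,225.48 × 0.07 = $85.78
Roth contribution: $66.39
Total deductions = $97.86 + $84.77 + $22.94 + $1.99 + $85.78 + $66.39 = $359.73
Net pay = $1,225.48 − $359.73 = $865.75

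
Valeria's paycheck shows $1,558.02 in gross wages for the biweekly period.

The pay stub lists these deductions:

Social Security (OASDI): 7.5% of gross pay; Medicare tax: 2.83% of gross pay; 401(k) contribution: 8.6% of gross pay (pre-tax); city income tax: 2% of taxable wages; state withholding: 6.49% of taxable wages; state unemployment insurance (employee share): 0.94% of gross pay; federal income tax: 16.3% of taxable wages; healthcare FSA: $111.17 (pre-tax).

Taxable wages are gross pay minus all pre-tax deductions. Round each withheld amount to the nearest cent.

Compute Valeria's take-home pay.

Healthcare FSA: $111.17
401(k) contribution: $1,558.02 × 0.086 = $133.99
Pre-tax total = $111.17 + $133.99 = $245.16
Taxable wages = $1,558.02 − $245.16 = $1,312.86
Federal income tax: $1,312.86 × 0.163 = $214.00
State withholding: $1,312.86 × 0.0649 = $85.20
City income tax: $1,312.86 × 0.02 = $26.26
Medicare tax: $1,558.02 × 0.0283 = $44.09
Social Security (OASDI): $1,558.02 × 0.075 = $116.85
State unemployment insurance (employee share): $1,558.02 × 0.0094 = $14.65
Total deductions = $111.17 + $133.99 + $214.00 + $85.20 + $26.26 + $44.09 + $116.85 + $14.65 = $746.21
Net pay = $1,558.02 − $746.21 = $811.81

$811.81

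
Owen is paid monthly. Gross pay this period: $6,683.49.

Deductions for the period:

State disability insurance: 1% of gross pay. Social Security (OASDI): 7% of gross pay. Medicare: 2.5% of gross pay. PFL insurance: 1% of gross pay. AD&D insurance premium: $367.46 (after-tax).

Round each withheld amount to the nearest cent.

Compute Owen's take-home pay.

$5,547.44

PFL insurance: $6,683.49 × 0.01 = $66.83
State disability insurance: $6,683.49 × 0.01 = $66.83
Medicare: $6,683.49 × 0.025 = $167.09
Social Security (OASDI): $6,683.49 × 0.07 = $467.84
AD&D insurance premium: $367.46
Total deductions = $66.83 + $66.83 + $167.09 + $467.84 + $367.46 = $1,136.05
Net pay = $6,683.49 − $1,136.05 = $5,547.44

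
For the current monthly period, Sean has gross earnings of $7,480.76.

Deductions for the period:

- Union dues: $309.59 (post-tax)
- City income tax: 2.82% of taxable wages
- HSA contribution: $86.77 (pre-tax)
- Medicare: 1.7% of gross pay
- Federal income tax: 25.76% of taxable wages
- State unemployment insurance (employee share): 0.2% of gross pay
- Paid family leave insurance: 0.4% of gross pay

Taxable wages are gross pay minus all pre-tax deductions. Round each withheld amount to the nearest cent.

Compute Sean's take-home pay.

HSA contribution: $86.77
Taxable wages = $7,480.76 − $86.77 = $7,393.99
Federal income tax: $7,393.99 × 0.2576 = $1,904.69
City income tax: $7,393.99 × 0.0282 = $208.51
Paid family leave insurance: $7,480.76 × 0.004 = $29.92
Medicare: $7,480.76 × 0.017 = $127.17
State unemployment insurance (employee share): $7,480.76 × 0.002 = $14.96
Union dues: $309.59
Total deductions = $86.77 + $1,904.69 + $208.51 + $29.92 + $127.17 + $14.96 + $309.59 = $2,681.61
Net pay = $7,480.76 − $2,681.61 = $4,799.15

$4,799.15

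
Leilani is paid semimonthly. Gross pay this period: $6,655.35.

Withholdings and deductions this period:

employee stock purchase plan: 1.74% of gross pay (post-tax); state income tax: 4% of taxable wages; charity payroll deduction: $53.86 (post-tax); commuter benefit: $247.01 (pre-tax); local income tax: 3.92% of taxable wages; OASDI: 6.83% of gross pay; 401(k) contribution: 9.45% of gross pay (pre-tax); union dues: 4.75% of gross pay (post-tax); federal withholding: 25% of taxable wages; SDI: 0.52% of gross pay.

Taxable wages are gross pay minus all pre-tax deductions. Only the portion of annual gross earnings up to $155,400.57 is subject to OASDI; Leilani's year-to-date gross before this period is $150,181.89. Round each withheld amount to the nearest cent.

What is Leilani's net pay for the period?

$2,999.99

401(k) contribution: $6,655.35 × 0.0945 = $628.93
Commuter benefit: $247.01
Pre-tax total = $628.93 + $247.01 = $875.94
Taxable wages = $6,655.35 − $875.94 = $5,779.41
Federal withholding: $5,779.41 × 0.25 = $1,444.85
State income tax: $5,779.41 × 0.04 = $231.18
Local income tax: $5,779.41 × 0.0392 = $226.55
OASDI: only $155,400.57 − $150,181.89 = $5,218.68 of this check is subject → $5,218.68 × 0.0683 = $356.44
SDI: $6,655.35 × 0.0052 = $34.61
Employee stock purchase plan: $6,655.35 × 0.0174 = $115.80
Charity payroll deduction: $53.86
Union dues: $6,655.35 × 0.0475 = $316.13
Total deductions = $628.93 + $247.01 + $1,444.85 + $231.18 + $226.55 + $356.44 + $34.61 + $115.80 + $53.86 + $316.13 = $3,655.36
Net pay = $6,655.35 − $3,655.36 = $2,999.99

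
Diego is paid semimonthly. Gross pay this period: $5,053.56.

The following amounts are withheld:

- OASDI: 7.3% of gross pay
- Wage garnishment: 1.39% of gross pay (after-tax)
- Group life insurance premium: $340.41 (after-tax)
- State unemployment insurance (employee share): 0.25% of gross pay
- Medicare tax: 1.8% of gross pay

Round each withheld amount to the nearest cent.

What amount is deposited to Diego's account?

OASDI: $5,053.56 × 0.073 = $368.91
Medicare tax: $5,053.56 × 0.018 = $90.96
State unemployment insurance (employee share): $5,053.56 × 0.0025 = $12.63
Wage garnishment: $5,053.56 × 0.0139 = $70.24
Group life insurance premium: $340.41
Total deductions = $368.91 + $90.96 + $12.63 + $70.24 + $340.41 = $883.15
Net pay = $5,053.56 − $883.15 = $4,170.41

$4,170.41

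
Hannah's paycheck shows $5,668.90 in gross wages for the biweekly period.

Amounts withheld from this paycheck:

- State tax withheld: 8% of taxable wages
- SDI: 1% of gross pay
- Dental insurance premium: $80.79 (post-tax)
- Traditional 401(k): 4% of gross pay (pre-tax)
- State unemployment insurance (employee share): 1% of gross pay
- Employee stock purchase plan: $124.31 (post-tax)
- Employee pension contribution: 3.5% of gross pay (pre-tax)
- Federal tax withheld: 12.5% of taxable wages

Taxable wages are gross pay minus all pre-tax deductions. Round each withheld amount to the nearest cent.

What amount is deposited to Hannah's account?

$3,850.28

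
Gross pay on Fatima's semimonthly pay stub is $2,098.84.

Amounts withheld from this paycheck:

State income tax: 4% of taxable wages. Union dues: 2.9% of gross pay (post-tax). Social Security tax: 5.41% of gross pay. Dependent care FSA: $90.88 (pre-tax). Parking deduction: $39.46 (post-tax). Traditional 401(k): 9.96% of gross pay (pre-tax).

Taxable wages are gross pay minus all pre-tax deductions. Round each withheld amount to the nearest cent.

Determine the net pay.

Traditional 401(k): $2,098.84 × 0.0996 = $209.04
Dependent care FSA: $90.88
Pre-tax total = $209.04 + $90.88 = $299.92
Taxable wages = $2,098.84 − $299.92 = $1,798.92
State income tax: $1,798.92 × 0.04 = $71.96
Social Security tax: $2,098.84 × 0.0541 = $113.55
Union dues: $2,098.84 × 0.029 = $60.87
Parking deduction: $39.46
Total deductions = $209.04 + $90.88 + $71.96 + $113.55 + $60.87 + $39.46 = $585.76
Net pay = $2,098.84 − $585.76 = $1,513.08

$1,513.08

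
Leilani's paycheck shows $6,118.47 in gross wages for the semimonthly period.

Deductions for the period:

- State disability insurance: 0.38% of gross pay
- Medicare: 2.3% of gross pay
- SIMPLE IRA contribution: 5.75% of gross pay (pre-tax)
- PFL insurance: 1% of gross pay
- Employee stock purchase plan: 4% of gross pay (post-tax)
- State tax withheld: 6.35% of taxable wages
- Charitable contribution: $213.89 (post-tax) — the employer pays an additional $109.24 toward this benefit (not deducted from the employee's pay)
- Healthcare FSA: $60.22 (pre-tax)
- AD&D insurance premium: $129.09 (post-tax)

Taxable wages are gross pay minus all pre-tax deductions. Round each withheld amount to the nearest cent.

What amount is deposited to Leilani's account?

$4,531.21

Healthcare FSA: $60.22
SIMPLE IRA contribution: $6,118.47 × 0.0575 = $351.81
Pre-tax total = $60.22 + $351.81 = $412.03
Taxable wages = $6,118.47 − $412.03 = $5,706.44
State tax withheld: $5,706.44 × 0.0635 = $362.36
State disability insurance: $6,118.47 × 0.0038 = $23.25
Medicare: $6,118.47 × 0.023 = $140.72
PFL insurance: $6,118.47 × 0.01 = $61.18
Employee stock purchase plan: $6,118.47 × 0.04 = $244.74
Charitable contribution: $213.89
AD&D insurance premium: $129.09
(Employer's $109.24 toward charitable contribution is not withheld from the employee.)
Total deductions = $60.22 + $351.81 + $362.36 + $23.25 + $140.72 + $61.18 + $244.74 + $213.89 + $129.09 = $1,587.26
Net pay = $6,118.47 − $1,587.26 = $4,531.21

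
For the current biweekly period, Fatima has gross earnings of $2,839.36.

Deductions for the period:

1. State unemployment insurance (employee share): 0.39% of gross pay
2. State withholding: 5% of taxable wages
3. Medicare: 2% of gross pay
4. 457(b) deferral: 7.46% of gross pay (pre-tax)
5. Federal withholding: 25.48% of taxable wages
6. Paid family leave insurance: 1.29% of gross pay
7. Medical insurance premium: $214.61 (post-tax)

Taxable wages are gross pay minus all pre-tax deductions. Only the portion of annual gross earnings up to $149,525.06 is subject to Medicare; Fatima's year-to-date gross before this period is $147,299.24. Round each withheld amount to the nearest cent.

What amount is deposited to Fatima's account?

457(b) deferral: $2,839.36 × 0.0746 = $211.82
Taxable wages = $2,839.36 − $211.82 = $2,627.54
Federal withholding: $2,627.54 × 0.2548 = $669.50
State withholding: $2,627.54 × 0.05 = $131.38
Medicare: only $149,525.06 − $147,299.24 = $2,225.82 of this check is subject → $2,225.82 × 0.02 = $44.52
State unemployment insurance (employee share): $2,839.36 × 0.0039 = $11.07
Paid family leave insurance: $2,839.36 × 0.0129 = $36.63
Medical insurance premium: $214.61
Total deductions = $211.82 + $669.50 + $131.38 + $44.52 + $11.07 + $36.63 + $214.61 = $1,319.53
Net pay = $2,839.36 − $1,319.53 = $1,519.83

$1,519.83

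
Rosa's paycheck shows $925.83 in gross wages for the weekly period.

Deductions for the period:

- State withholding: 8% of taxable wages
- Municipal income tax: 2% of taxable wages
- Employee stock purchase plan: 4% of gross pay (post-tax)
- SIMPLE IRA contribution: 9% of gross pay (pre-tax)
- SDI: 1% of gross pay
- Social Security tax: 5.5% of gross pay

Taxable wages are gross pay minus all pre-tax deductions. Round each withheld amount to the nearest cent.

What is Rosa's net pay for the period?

SIMPLE IRA contribution: $925.83 × 0.09 = $83.32
Taxable wages = $925.83 − $83.32 = $842.51
Municipal income tax: $842.51 × 0.02 = $16.85
State withholding: $842.51 × 0.08 = $67.40
Social Security tax: $925.83 × 0.055 = $50.92
SDI: $925.83 × 0.01 = $9.26
Employee stock purchase plan: $925.83 × 0.04 = $37.03
Total deductions = $83.32 + $16.85 + $67.40 + $50.92 + $9.26 + $37.03 = $264.78
Net pay = $925.83 − $264.78 = $661.05

$661.05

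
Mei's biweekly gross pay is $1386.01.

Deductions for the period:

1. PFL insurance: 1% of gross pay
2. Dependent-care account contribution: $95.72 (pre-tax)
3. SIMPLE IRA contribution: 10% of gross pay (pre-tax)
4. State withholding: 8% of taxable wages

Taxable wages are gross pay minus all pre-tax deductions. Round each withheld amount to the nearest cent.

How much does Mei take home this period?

$1045.69

SIMPLE IRA contribution: $1386.01 × 0.1 = $138.60
Dependent-care account contribution: $95.72
Pre-tax total = $138.60 + $95.72 = $234.32
Taxable wages = $1386.01 − $234.32 = $1151.69
State withholding: $1151.69 × 0.08 = $92.14
PFL insurance: $1386.01 × 0.01 = $13.86
Total deductions = $138.60 + $95.72 + $92.14 + $13.86 = $340.32
Net pay = $1386.01 − $340.32 = $1045.69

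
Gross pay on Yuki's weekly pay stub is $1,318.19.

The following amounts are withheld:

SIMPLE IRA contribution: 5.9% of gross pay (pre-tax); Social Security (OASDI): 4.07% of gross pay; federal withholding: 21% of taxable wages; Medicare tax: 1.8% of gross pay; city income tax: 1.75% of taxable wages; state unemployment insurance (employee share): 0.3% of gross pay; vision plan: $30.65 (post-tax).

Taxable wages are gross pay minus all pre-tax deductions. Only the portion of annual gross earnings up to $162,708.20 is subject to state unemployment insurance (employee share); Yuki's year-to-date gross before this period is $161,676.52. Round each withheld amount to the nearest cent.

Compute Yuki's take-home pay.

SIMPLE IRA contribution: $1,318.19 × 0.059 = $77.77
Taxable wages = $1,318.19 − $77.77 = $1,240.42
City income tax: $1,240.42 × 0.0175 = $21.71
Federal withholding: $1,240.42 × 0.21 = $260.49
Social Security (OASDI): $1,318.19 × 0.0407 = $53.65
Medicare tax: $1,318.19 × 0.018 = $23.73
State unemployment insurance (employee share): only $162,708.20 − $161,676.52 = $1,031.68 of this check is subject → $1,031.68 × 0.003 = $3.10
Vision plan: $30.65
Total deductions = $77.77 + $21.71 + $260.49 + $53.65 + $23.73 + $3.10 + $30.65 = $471.10
Net pay = $1,318.19 − $471.10 = $847.09

$847.09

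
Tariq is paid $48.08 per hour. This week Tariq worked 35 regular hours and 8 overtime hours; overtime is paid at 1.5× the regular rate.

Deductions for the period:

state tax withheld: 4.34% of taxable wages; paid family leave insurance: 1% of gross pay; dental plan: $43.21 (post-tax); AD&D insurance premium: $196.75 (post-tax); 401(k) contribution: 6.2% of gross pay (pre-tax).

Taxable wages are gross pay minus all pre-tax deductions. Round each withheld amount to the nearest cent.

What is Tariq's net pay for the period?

Regular pay: 35 × $48.08 = $1,682.80
Overtime pay: 8 × $48.08 × 1.5 = $576.96
Gross pay = $1,682.80 + $576.96 = $2,259.76
401(k) contribution: $2,259.76 × 0.062 = $140.11
Taxable wages = $2,259.76 − $140.11 = $2,119.65
State tax withheld: $2,119.65 × 0.0434 = $91.99
Paid family leave insurance: $2,259.76 × 0.01 = $22.60
AD&D insurance premium: $196.75
Dental plan: $43.21
Total deductions = $140.11 + $91.99 + $22.60 + $196.75 + $43.21 = $494.66
Net pay = $2,259.76 − $494.66 = $1,765.10

$1,765.10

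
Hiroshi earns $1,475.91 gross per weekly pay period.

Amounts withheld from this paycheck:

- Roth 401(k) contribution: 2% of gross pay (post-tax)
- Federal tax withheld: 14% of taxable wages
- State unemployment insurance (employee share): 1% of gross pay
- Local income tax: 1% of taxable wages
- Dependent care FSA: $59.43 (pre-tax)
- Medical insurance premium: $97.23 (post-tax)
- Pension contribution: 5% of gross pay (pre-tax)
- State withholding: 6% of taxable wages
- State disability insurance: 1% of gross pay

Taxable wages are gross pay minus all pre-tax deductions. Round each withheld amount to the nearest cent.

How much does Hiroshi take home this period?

$904.44

Pension contribution: $1,475.91 × 0.05 = $73.80
Dependent care FSA: $59.43
Pre-tax total = $73.80 + $59.43 = $133.23
Taxable wages = $1,475.91 − $133.23 = $1,342.68
Federal tax withheld: $1,342.68 × 0.14 = $187.98
State withholding: $1,342.68 × 0.06 = $80.56
Local income tax: $1,342.68 × 0.01 = $13.43
State disability insurance: $1,475.91 × 0.01 = $14.76
State unemployment insurance (employee share): $1,475.91 × 0.01 = $14.76
Roth 401(k) contribution: $1,475.91 × 0.02 = $29.52
Medical insurance premium: $97.23
Total deductions = $73.80 + $59.43 + $187.98 + $80.56 + $13.43 + $14.76 + $14.76 + $29.52 + $97.23 = $571.47
Net pay = $1,475.91 − $571.47 = $904.44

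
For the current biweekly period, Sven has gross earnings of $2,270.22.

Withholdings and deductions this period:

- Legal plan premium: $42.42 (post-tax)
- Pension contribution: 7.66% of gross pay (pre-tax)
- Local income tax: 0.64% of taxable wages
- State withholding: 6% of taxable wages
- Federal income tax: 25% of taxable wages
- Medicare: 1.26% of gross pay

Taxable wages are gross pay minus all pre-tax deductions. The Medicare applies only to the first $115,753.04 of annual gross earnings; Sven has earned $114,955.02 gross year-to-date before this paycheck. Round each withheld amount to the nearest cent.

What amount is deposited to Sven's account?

Pension contribution: $2,270.22 × 0.0766 = $173.90
Taxable wages = $2,270.22 − $173.90 = $2,096.32
Local income tax: $2,096.32 × 0.0064 = $13.42
Federal income tax: $2,096.32 × 0.25 = $524.08
State withholding: $2,096.32 × 0.06 = $125.78
Medicare: only $115,753.04 − $114,955.02 = $798.02 of this check is subject → $798.02 × 0.0126 = $10.06
Legal plan premium: $42.42
Total deductions = $173.90 + $13.42 + $524.08 + $125.78 + $10.06 + $42.42 = $889.66
Net pay = $2,270.22 − $889.66 = $1,380.56

$1,380.56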